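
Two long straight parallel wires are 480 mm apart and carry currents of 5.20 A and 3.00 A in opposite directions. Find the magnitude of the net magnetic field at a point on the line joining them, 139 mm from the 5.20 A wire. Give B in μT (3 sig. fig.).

Each long wire gives B = μ₀I/(2πd). Distances are d₁ = 0.139 m and d₂ = 0.341 m.
B₁ = 7.48×10⁻⁶ T, B₂ = 1.76×10⁻⁶ T.
Between antiparallel currents both contributions point the same way, so they add. B = B₁ + B₂ = 7.48×10⁻⁶ + 1.76×10⁻⁶ = 9.24×10⁻⁶ T.

B ≈ 9.24 μT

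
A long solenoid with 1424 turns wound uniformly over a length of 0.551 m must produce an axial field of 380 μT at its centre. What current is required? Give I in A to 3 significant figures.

Inside a long solenoid B = μ₀nI with n = 2584 m⁻¹, so I = B/(μ₀n).
I = 3.80×10⁻⁴ / (4π×10⁻⁷ × 2584) = 0.117 A.

I ≈ 0.117 A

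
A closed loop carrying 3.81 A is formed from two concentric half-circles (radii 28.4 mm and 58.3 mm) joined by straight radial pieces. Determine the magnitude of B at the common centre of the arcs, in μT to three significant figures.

B ≈ 21.6 μT

The radial connectors point toward the centre, so dl × r̂ = 0 and they contribute nothing.
Each semicircle gives μ₀I/(4R): inner arc 4.21×10⁻⁵ T, outer arc 2.05×10⁻⁵ T.
The two arcs carry current in opposite angular senses, so their fields oppose: B = |4.21×10⁻⁵ − 2.05×10⁻⁵| = 2.16×10⁻⁵ T.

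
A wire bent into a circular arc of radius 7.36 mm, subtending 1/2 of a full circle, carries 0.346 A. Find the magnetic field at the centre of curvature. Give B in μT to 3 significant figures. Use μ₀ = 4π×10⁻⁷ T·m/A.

B ≈ 14.8 μT

The Biot–Savart field of a circular arc at its centre is B = μ₀Iφ/(4πR), with φ = 3.142 rad.
B = (4π×10⁻⁷ × 0.346 × 3.142) / (4π × 0.00736) = 1.48×10⁻⁵ T.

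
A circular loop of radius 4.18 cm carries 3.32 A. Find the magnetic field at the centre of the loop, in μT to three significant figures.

At the centre of a circular loop the Biot–Savart law gives B = μ₀I/(2R).
B = (4π×10⁻⁷ × 3.32) / (2 × 0.0418) = 4.99×10⁻⁵ T.

B ≈ 49.9 μT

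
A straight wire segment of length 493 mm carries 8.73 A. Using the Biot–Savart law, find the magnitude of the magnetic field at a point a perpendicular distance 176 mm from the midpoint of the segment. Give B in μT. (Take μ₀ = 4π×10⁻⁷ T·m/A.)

B ≈ 8.07 μT

For a finite straight segment, B = (μ₀I/4πd)(sinθ₁ + sinθ₂), where θ₁, θ₂ are the angles from the perpendicular to each end.
The perpendicular from the point meets the wire at its midpoint, so each end is L/2 = 0.2465 m away along the wire.
sinθ₁ = 0.2465/√(0.2465²+0.176²) = 0.8138; sinθ₂ = 0.2465/√(0.2465²+0.176²) = 0.8138.
B = (4π×10⁻⁷ × 8.73) / (4π × 0.176) × (0.8138 + 0.8138) = 8.07×10⁻⁶ T.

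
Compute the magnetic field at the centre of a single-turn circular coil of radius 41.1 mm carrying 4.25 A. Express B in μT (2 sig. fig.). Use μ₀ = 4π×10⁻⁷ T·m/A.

B ≈ 65 μT

At the centre of a circular loop the Biot–Savart law gives B = μ₀I/(2R).
B = (4π×10⁻⁷ × 4.25) / (2 × 0.0411) = 6.50×10⁻⁵ T.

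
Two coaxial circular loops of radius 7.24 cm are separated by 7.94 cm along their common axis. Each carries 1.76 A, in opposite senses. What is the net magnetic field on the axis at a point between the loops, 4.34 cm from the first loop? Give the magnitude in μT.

Each loop contributes B = μ₀IR²/[2(R²+z²)^(3/2)] on the axis, with z measured from that loop.
Loop 1 (z = 0.0434 m): B₁ = 9.64×10⁻⁶ T. Loop 2 (z = 0.036 m): B₂ = 1.10×10⁻⁵ T.
The fields oppose: B = |B₁ − B₂| = 1.33×10⁻⁶ T.

B ≈ 1.33 μT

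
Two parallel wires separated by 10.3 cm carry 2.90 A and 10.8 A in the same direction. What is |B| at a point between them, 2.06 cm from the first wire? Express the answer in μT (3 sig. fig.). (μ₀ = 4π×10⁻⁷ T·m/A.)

B ≈ 1.94 μT

Each long wire gives B = μ₀I/(2πd). Distances are d₁ = 0.0206 m and d₂ = 0.0824 m.
B₁ = 2.82×10⁻⁵ T, B₂ = 2.62×10⁻⁵ T.
Between parallel currents the two contributions point in opposite directions, so they subtract. B = |B₁ − B₂| = |2.82×10⁻⁵ − 2.62×10⁻⁵| = 1.94×10⁻⁶ T.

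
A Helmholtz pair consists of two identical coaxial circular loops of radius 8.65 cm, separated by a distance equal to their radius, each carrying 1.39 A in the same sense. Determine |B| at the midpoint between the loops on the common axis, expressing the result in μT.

Each loop contributes B = μ₀IR²/[2(R²+z²)^(3/2)] on the axis, with z measured from that loop.
Loop 1 (z = 0.04325 m): B₁ = 7.22×10⁻⁶ T. Loop 2 (z = 0.04325 m): B₂ = 7.22×10⁻⁶ T.
The fields add: B = B₁ + B₂ = 1.44×10⁻⁵ T.

B ≈ 14.4 μT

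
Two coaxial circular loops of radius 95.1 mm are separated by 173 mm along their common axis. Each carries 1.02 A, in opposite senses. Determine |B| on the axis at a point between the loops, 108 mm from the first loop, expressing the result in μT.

Each loop contributes B = μ₀IR²/[2(R²+z²)^(3/2)] on the axis, with z measured from that loop.
Loop 1 (z = 0.108 m): B₁ = 1.95×10⁻⁶ T. Loop 2 (z = 0.065 m): B₂ = 3.79×10⁻⁶ T.
The fields oppose: B = |B₁ − B₂| = 1.85×10⁻⁶ T.

B ≈ 1.85 μT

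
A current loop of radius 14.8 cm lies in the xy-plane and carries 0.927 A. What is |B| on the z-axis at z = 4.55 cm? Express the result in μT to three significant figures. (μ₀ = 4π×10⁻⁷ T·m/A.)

B ≈ 3.44 μT

On the axis of a circular loop, B = μ₀IR² / [2(R²+z²)^(3/2)].
R² + z² = (0.148)² + (0.0455)² = 0.02397 m², and (R²+z²)^(3/2) = 3.71×10⁻³ m³.
B = (4π×10⁻⁷ × 0.927 × 0.0219) / (2 × 3.71×10⁻³) = 3.44×10⁻⁶ T.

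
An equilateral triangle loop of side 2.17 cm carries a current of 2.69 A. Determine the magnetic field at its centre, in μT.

B ≈ 223 μT

Each side is a finite straight segment at perpendicular distance d = a/(2 tan(π/3)) = 0.006264 m from the centre, with end-angles ±π/3.
One side contributes B₁ = (μ₀I/4πd)·2 sin(π/3) = 7.44×10⁻⁵ T.
All 3 sides add in the same direction: B = 3 × 7.44×10⁻⁵ = 2.23×10⁻⁴ T.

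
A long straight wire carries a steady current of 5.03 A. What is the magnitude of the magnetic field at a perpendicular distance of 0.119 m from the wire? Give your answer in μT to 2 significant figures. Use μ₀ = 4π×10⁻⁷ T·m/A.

For an infinitely long straight wire, B = μ₀I/(2πd).
B = (4π×10⁻⁷ × 5.03) / (2π × 0.119) = 8.45×10⁻⁶ T.

B ≈ 8.5 μT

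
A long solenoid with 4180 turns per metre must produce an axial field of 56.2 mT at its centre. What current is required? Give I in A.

Inside a long solenoid B = μ₀nI with n = 4180 m⁻¹, so I = B/(μ₀n).
I = 5.62×10⁻² / (4π×10⁻⁷ × 4180) = 10.7 A.

I ≈ 10.7 A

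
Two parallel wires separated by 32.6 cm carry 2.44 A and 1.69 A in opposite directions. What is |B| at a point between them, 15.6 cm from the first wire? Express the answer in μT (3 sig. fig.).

Each long wire gives B = μ₀I/(2πd). Distances are d₁ = 0.156 m and d₂ = 0.17 m.
B₁ = 3.13×10⁻⁶ T, B₂ = 1.99×10⁻⁶ T.
Between antiparallel currents both contributions point the same way, so they add. B = B₁ + B₂ = 3.13×10⁻⁶ + 1.99×10⁻⁶ = 5.12×10⁻⁶ T.

B ≈ 5.12 μT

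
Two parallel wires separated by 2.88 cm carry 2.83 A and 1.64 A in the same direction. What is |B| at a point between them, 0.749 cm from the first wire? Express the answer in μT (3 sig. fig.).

B ≈ 60.2 μT

Each long wire gives B = μ₀I/(2πd). Distances are d₁ = 0.00749 m and d₂ = 0.02131 m.
B₁ = 7.56×10⁻⁵ T, B₂ = 1.54×10⁻⁵ T.
Between parallel currents the two contributions point in opposite directions, so they subtract. B = |B₁ − B₂| = |7.56×10⁻⁵ − 1.54×10⁻⁵| = 6.02×10⁻⁵ T.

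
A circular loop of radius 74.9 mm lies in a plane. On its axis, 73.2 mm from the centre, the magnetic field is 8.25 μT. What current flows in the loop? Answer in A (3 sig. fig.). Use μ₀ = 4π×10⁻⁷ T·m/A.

I ≈ 2.69 A

On the axis of a loop, B = μ₀IR²/[2(R²+z²)^(3/2)], so I = 2B(R²+z²)^(3/2)/(μ₀R²).
R² + z² = 0.00561 + 0.005358 = 0.01097 m²; raised to 3/2 gives 1.15×10⁻³ m³.
I = 2 × 8.25×10⁻⁶ × 1.15×10⁻³ / (1.26×10⁻⁶ × 0.00561) = 2.69 A.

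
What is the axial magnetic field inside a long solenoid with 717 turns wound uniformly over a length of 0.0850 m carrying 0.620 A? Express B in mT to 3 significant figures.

B ≈ 6.57 mT

Inside a long solenoid, B = μ₀nI with n = 8435 turns/m.
B = 4π×10⁻⁷ × 8435 × 0.620 = 6.57×10⁻³ T.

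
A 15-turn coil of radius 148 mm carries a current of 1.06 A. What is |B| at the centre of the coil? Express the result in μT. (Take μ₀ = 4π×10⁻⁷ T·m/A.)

B ≈ 67.5 μT

For an N-turn flat coil, B = Nμ₀I/(2R) with R = 0.148 m.
B = 15 × 4.50×10⁻⁶ T = 6.75×10⁻⁵ T.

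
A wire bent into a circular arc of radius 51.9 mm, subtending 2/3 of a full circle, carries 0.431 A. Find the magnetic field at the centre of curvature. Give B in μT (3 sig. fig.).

The Biot–Savart field of a circular arc at its centre is B = μ₀Iφ/(4πR), with φ = 4.189 rad.
B = (4π×10⁻⁷ × 0.431 × 4.189) / (4π × 0.0519) = 3.48×10⁻⁶ T.

B ≈ 3.48 μT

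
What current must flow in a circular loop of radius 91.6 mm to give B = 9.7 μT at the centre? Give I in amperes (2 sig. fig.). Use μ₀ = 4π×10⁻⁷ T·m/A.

At the centre of a circular loop B = μ₀I/(2R), so I = 2RB/μ₀.
With R = 0.0916 m, I = 2 × 0.0916 × 9.70×10⁻⁶ / (4π×10⁻⁷) = 1.41 A.

I ≈ 1.4 A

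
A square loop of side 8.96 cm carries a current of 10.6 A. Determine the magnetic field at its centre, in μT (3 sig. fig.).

Each side is a finite straight segment at perpendicular distance d = a/(2 tan(π/4)) = 0.0448 m from the centre, with end-angles ±π/4.
One side contributes B₁ = (μ₀I/4πd)·2 sin(π/4) = 3.35×10⁻⁵ T.
All 4 sides add in the same direction: B = 4 × 3.35×10⁻⁵ = 1.34×10⁻⁴ T.

B ≈ 134 μT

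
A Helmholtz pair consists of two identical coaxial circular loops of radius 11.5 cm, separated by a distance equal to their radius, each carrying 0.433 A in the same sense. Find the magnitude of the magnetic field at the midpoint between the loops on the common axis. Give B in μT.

Each loop contributes B = μ₀IR²/[2(R²+z²)^(3/2)] on the axis, with z measured from that loop.
Loop 1 (z = 0.0575 m): B₁ = 1.69×10⁻⁶ T. Loop 2 (z = 0.0575 m): B₂ = 1.69×10⁻⁶ T.
The fields add: B = B₁ + B₂ = 3.39×10⁻⁶ T.

B ≈ 3.39 μT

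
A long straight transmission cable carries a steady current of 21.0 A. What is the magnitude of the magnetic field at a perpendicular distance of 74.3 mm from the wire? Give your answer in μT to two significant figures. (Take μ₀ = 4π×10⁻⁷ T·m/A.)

For an infinitely long straight wire, B = μ₀I/(2πd).
B = (4π×10⁻⁷ × 21.0) / (2π × 0.0743) = 5.65×10⁻⁵ T.

B ≈ 57 μT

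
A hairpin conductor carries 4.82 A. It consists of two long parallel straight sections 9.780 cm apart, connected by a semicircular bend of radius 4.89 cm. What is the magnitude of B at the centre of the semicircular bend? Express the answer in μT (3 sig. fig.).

B ≈ 50.7 μT

The semicircular arc contributes B_arc = μ₀I·π/(4πR) = μ₀I/(4R) = 3.10×10⁻⁵ T.
Each semi-infinite lead is at perpendicular distance R = 0.0489 m from the centre, with the perpendicular foot at its near end, so it contributes μ₀I/(4πR); both point the same way, together 1.97×10⁻⁵ T.
Arc and leads all point the same direction: B = 3.10×10⁻⁵ + 1.97×10⁻⁵ = 5.07×10⁻⁵ T.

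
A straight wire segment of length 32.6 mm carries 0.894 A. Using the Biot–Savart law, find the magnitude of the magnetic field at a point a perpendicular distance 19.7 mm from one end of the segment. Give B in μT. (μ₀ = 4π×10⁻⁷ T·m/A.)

B ≈ 3.88 μT

For a finite straight segment, B = (μ₀I/4πd)(sinθ₁ + sinθ₂), where θ₁, θ₂ are the angles from the perpendicular to each end.
The perpendicular foot is at one end, so the two end-offsets along the wire are 0 and L = 0.0326 m.
sinθ₁ = 0/√(0²+0.0197²) = 0.0000; sinθ₂ = 0.0326/√(0.0326²+0.0197²) = 0.8559.
B = (4π×10⁻⁷ × 0.894) / (4π × 0.0197) × (0.0000 + 0.8559) = 3.88×10⁻⁶ T.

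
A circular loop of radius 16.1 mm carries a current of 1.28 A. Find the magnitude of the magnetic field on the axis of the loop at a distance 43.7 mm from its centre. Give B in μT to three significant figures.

On the axis of a circular loop, B = μ₀IR² / [2(R²+z²)^(3/2)].
R² + z² = (0.0161)² + (0.0437)² = 0.002169 m², and (R²+z²)^(3/2) = 1.01×10⁻⁴ m³.
B = (4π×10⁻⁷ × 1.28 × 0.0002592) / (2 × 1.01×10⁻⁴) = 2.06×10⁻⁶ T.

B ≈ 2.06 μT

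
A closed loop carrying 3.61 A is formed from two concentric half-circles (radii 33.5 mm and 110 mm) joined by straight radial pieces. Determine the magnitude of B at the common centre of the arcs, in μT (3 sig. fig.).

The radial connectors point toward the centre, so dl × r̂ = 0 and they contribute nothing.
Each semicircle gives μ₀I/(4R): inner arc 3.39×10⁻⁵ T, outer arc 1.03×10⁻⁵ T.
The two arcs carry current in opposite angular senses, so their fields oppose: B = |3.39×10⁻⁵ − 1.03×10⁻⁵| = 2.35×10⁻⁵ T.

B ≈ 23.5 μT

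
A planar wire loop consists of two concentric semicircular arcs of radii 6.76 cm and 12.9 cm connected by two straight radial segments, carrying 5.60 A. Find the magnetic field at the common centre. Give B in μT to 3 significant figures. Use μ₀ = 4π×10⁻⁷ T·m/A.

B ≈ 12.4 μT

The radial connectors point toward the centre, so dl × r̂ = 0 and they contribute nothing.
Each semicircle gives μ₀I/(4R): inner arc 2.60×10⁻⁵ T, outer arc 1.36×10⁻⁵ T.
The two arcs carry current in opposite angular senses, so their fields oppose: B = |2.60×10⁻⁵ − 1.36×10⁻⁵| = 1.24×10⁻⁵ T.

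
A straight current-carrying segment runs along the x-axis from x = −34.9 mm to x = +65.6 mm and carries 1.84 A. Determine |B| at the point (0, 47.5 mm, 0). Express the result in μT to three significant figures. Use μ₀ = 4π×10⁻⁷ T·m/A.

For a finite straight segment, B = (μ₀I/4πd)(sinθ₁ + sinθ₂), where θ₁, θ₂ are the angles from the perpendicular to each end.
The perpendicular distance is d = 0.0475 m; the end-offsets along the wire are a = 0.0349 m and b = 0.0656 m.
sinθ₁ = 0.0349/√(0.0349²+0.0475²) = 0.5921; sinθ₂ = 0.0656/√(0.0656²+0.0475²) = 0.8100.
B = (4π×10⁻⁷ × 1.84) / (4π × 0.0475) × (0.5921 + 0.8100) = 5.43×10⁻⁶ T.

B ≈ 5.43 μT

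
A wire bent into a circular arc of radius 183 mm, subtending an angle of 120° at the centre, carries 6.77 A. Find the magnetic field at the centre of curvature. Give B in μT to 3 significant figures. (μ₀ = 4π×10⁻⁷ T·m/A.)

The Biot–Savart field of a circular arc at its centre is B = μ₀Iφ/(4πR), with φ = 2.094 rad.
B = (4π×10⁻⁷ × 6.77 × 2.094) / (4π × 0.183) = 7.75×10⁻⁶ T.

B ≈ 7.75 μT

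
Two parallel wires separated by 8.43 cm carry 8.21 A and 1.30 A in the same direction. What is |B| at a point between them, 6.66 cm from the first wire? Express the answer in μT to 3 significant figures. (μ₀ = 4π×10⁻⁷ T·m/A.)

Each long wire gives B = μ₀I/(2πd). Distances are d₁ = 0.0666 m and d₂ = 0.0177 m.
B₁ = 2.47×10⁻⁵ T, B₂ = 1.47×10⁻⁵ T.
Between parallel currents the two contributions point in opposite directions, so they subtract. B = |B₁ − B₂| = |2.47×10⁻⁵ − 1.47×10⁻⁵| = 9.97×10⁻⁶ T.

B ≈ 9.97 μT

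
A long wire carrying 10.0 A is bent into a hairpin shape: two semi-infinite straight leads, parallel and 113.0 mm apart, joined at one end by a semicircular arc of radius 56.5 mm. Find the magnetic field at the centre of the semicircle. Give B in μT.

The semicircular arc contributes B_arc = μ₀I·π/(4πR) = μ₀I/(4R) = 5.56×10⁻⁵ T.
Each semi-infinite lead is at perpendicular distance R = 0.0565 m from the centre, with the perpendicular foot at its near end, so it contributes μ₀I/(4πR); both point the same way, together 3.54×10⁻⁵ T.
Arc and leads all point the same direction: B = 5.56×10⁻⁵ + 3.54×10⁻⁵ = 9.10×10⁻⁵ T.

B ≈ 91.0 μT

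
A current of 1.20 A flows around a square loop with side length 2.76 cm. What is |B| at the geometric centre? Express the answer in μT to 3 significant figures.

Each side is a finite straight segment at perpendicular distance d = a/(2 tan(π/4)) = 0.0138 m from the centre, with end-angles ±π/4.
One side contributes B₁ = (μ₀I/4πd)·2 sin(π/4) = 1.23×10⁻⁵ T.
All 4 sides add in the same direction: B = 4 × 1.23×10⁻⁵ = 4.92×10⁻⁵ T.

B ≈ 49.2 μT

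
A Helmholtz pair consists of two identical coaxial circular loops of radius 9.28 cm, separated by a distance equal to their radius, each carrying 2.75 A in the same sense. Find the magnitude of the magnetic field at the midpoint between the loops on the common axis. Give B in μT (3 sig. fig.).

Each loop contributes B = μ₀IR²/[2(R²+z²)^(3/2)] on the axis, with z measured from that loop.
Loop 1 (z = 0.0464 m): B₁ = 1.33×10⁻⁵ T. Loop 2 (z = 0.0464 m): B₂ = 1.33×10⁻⁵ T.
The fields add: B = B₁ + B₂ = 2.66×10⁻⁵ T.

B ≈ 26.6 μT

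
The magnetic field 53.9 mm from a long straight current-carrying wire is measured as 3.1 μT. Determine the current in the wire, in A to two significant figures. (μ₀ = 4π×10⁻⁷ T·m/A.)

For a long straight wire B = μ₀I/(2πd), so I = 2πdB/μ₀.
I = 2π × 0.0539 × 3.10×10⁻⁶ / (4π×10⁻⁷) = 0.835 A.

I ≈ 0.84 A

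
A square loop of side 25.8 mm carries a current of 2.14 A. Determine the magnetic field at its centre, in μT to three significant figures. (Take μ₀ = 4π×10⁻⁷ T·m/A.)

Each side is a finite straight segment at perpendicular distance d = a/(2 tan(π/4)) = 0.0129 m from the centre, with end-angles ±π/4.
One side contributes B₁ = (μ₀I/4πd)·2 sin(π/4) = 2.35×10⁻⁵ T.
All 4 sides add in the same direction: B = 4 × 2.35×10⁻⁵ = 9.38×10⁻⁵ T.

B ≈ 93.8 μT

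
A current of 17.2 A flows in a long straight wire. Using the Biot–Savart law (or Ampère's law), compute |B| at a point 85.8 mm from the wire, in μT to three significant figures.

B ≈ 40.1 μT

For an infinitely long straight wire, B = μ₀I/(2πd).
B = (4π×10⁻⁷ × 17.2) / (2π × 0.0858) = 4.01×10⁻⁵ T.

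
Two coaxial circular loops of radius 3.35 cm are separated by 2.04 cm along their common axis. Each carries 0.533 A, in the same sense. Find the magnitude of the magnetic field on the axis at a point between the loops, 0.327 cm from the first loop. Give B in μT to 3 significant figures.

B ≈ 16.9 μT

Each loop contributes B = μ₀IR²/[2(R²+z²)^(3/2)] on the axis, with z measured from that loop.
Loop 1 (z = 0.00327 m): B₁ = 9.86×10⁻⁶ T. Loop 2 (z = 0.01713 m): B₂ = 7.06×10⁻⁶ T.
The fields add: B = B₁ + B₂ = 1.69×10⁻⁵ T.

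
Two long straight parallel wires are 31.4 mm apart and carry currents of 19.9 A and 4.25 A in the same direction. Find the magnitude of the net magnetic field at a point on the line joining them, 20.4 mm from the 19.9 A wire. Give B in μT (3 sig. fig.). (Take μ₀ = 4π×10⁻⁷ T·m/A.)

Each long wire gives B = μ₀I/(2πd). Distances are d₁ = 0.0204 m and d₂ = 0.011 m.
B₁ = 1.95×10⁻⁴ T, B₂ = 7.73×10⁻⁵ T.
Between parallel currents the two contributions point in opposite directions, so they subtract. B = |B₁ − B₂| = |1.95×10⁻⁴ − 7.73×10⁻⁵| = 1.18×10⁻⁴ T.

B ≈ 118 μT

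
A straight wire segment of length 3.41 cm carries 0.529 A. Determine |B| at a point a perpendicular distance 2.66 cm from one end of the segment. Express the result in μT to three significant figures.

For a finite straight segment, B = (μ₀I/4πd)(sinθ₁ + sinθ₂), where θ₁, θ₂ are the angles from the perpendicular to each end.
The perpendicular foot is at one end, so the two end-offsets along the wire are 0 and L = 0.0341 m.
sinθ₁ = 0/√(0²+0.0266²) = 0.0000; sinθ₂ = 0.0341/√(0.0341²+0.0266²) = 0.7885.
B = (4π×10⁻⁷ × 0.529) / (4π × 0.0266) × (0.0000 + 0.7885) = 1.57×10⁻⁶ T.

B ≈ 1.57 μT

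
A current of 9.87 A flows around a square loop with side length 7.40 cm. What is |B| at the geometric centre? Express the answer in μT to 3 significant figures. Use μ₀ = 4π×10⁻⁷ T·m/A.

Each side is a finite straight segment at perpendicular distance d = a/(2 tan(π/4)) = 0.037 m from the centre, with end-angles ±π/4.
One side contributes B₁ = (μ₀I/4πd)·2 sin(π/4) = 3.77×10⁻⁵ T.
All 4 sides add in the same direction: B = 4 × 3.77×10⁻⁵ = 1.51×10⁻⁴ T.

B ≈ 151 μT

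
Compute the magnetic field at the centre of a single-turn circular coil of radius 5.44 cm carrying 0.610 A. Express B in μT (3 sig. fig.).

B ≈ 7.05 μT

At the centre of a circular loop the Biot–Savart law gives B = μ₀I/(2R).
B = (4π×10⁻⁷ × 0.610) / (2 × 0.0544) = 7.05×10⁻⁶ T.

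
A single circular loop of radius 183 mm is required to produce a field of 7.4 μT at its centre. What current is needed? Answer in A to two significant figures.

I ≈ 2.2 A

At the centre of a circular loop B = μ₀I/(2R), so I = 2RB/μ₀.
With R = 0.183 m, I = 2 × 0.183 × 7.40×10⁻⁶ / (4π×10⁻⁷) = 2.16 A.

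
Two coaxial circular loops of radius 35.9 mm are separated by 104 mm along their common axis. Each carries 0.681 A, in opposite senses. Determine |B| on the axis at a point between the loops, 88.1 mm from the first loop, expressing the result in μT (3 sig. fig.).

B ≈ 8.47 μT

Each loop contributes B = μ₀IR²/[2(R²+z²)^(3/2)] on the axis, with z measured from that loop.
Loop 1 (z = 0.0881 m): B₁ = 6.40×10⁻⁷ T. Loop 2 (z = 0.0159 m): B₂ = 9.11×10⁻⁶ T.
The fields oppose: B = |B₁ − B₂| = 8.47×10⁻⁶ T.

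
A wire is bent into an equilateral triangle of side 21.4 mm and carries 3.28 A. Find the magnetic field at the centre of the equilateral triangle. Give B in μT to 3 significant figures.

B ≈ 276 μT

Each side is a finite straight segment at perpendicular distance d = a/(2 tan(π/3)) = 0.006178 m from the centre, with end-angles ±π/3.
One side contributes B₁ = (μ₀I/4πd)·2 sin(π/3) = 9.20×10⁻⁵ T.
All 3 sides add in the same direction: B = 3 × 9.20×10⁻⁵ = 2.76×10⁻⁴ T.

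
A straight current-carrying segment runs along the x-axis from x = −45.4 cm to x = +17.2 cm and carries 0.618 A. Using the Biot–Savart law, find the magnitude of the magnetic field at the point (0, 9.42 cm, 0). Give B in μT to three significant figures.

For a finite straight segment, B = (μ₀I/4πd)(sinθ₁ + sinθ₂), where θ₁, θ₂ are the angles from the perpendicular to each end.
The perpendicular distance is d = 0.0942 m; the end-offsets along the wire are a = 0.454 m and b = 0.172 m.
sinθ₁ = 0.454/√(0.454²+0.0942²) = 0.9791; sinθ₂ = 0.172/√(0.172²+0.0942²) = 0.8771.
B = (4π×10⁻⁷ × 0.618) / (4π × 0.0942) × (0.9791 + 0.8771) = 1.22×10⁻⁶ T.

B ≈ 1.22 μT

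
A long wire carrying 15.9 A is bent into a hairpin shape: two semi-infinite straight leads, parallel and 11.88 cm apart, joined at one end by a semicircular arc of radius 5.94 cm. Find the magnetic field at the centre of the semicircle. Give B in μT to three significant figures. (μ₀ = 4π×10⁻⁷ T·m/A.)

B ≈ 138 μT

The semicircular arc contributes B_arc = μ₀I·π/(4πR) = μ₀I/(4R) = 8.41×10⁻⁵ T.
Each semi-infinite lead is at perpendicular distance R = 0.0594 m from the centre, with the perpendicular foot at its near end, so it contributes μ₀I/(4πR); both point the same way, together 5.35×10⁻⁵ T.
Arc and leads all point the same direction: B = 8.41×10⁻⁵ + 5.35×10⁻⁵ = 1.38×10⁻⁴ T.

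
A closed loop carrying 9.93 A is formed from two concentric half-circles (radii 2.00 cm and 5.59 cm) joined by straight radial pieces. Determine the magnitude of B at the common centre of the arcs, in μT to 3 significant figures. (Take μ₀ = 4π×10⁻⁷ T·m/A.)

The radial connectors point toward the centre, so dl × r̂ = 0 and they contribute nothing.
Each semicircle gives μ₀I/(4R): inner arc 1.56×10⁻⁴ T, outer arc 5.58×10⁻⁵ T.
The two arcs carry current in opposite angular senses, so their fields oppose: B = |1.56×10⁻⁴ − 5.58×10⁻⁵| = 1.00×10⁻⁴ T.

B ≈ 100 μT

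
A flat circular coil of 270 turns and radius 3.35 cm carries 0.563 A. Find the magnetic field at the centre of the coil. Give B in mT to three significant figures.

For an N-turn flat coil, B = Nμ₀I/(2R) with R = 0.0335 m.
B = 270 × 1.06×10⁻⁵ T = 2.85×10⁻³ T.

B ≈ 2.85 mT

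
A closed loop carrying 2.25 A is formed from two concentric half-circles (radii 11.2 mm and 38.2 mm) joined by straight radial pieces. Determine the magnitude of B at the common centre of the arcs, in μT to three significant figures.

B ≈ 44.6 μT

The radial connectors point toward the centre, so dl × r̂ = 0 and they contribute nothing.
Each semicircle gives μ₀I/(4R): inner arc 6.31×10⁻⁵ T, outer arc 1.85×10⁻⁵ T.
The two arcs carry current in opposite angular senses, so their fields oppose: B = |6.31×10⁻⁵ − 1.85×10⁻⁵| = 4.46×10⁻⁵ T.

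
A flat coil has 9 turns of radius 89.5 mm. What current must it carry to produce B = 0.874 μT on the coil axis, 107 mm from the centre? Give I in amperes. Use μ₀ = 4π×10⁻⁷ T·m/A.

I ≈ 0.0524 A

For an N-turn coil, B = Nμ₀IR²/[2(R²+z²)^(3/2)] with R = 0.0895 m, z = 0.107 m, so I = 2B(R²+z²)^(3/2)/(Nμ₀R²) = 2 × 8.74×10⁻⁷ × 2.71×10⁻³ / (9 × 4π×10⁻⁷ × 0.00801) = 5.24×10⁻² A.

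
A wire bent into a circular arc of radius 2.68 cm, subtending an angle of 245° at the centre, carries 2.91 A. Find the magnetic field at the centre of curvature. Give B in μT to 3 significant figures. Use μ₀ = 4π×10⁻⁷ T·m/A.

B ≈ 46.4 μT

The Biot–Savart field of a circular arc at its centre is B = μ₀Iφ/(4πR), with φ = 4.276 rad.
B = (4π×10⁻⁷ × 2.91 × 4.276) / (4π × 0.0268) = 4.64×10⁻⁵ T.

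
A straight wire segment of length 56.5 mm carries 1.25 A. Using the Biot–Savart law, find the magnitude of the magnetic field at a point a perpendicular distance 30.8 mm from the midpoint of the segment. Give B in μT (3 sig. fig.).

For a finite straight segment, B = (μ₀I/4πd)(sinθ₁ + sinθ₂), where θ₁, θ₂ are the angles from the perpendicular to each end.
The perpendicular from the point meets the wire at its midpoint, so each end is L/2 = 0.02825 m away along the wire.
sinθ₁ = 0.02825/√(0.02825²+0.0308²) = 0.6759; sinθ₂ = 0.02825/√(0.02825²+0.0308²) = 0.6759.
B = (4π×10⁻⁷ × 1.25) / (4π × 0.0308) × (0.6759 + 0.6759) = 5.49×10⁻⁶ T.

B ≈ 5.49 μT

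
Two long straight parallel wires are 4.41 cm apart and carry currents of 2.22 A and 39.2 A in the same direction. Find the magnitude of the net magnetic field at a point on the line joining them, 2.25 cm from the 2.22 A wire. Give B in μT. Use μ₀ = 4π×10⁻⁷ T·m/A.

B ≈ 343 μT

Each long wire gives B = μ₀I/(2πd). Distances are d₁ = 0.0225 m and d₂ = 0.0216 m.
B₁ = 1.97×10⁻⁵ T, B₂ = 3.63×10⁻⁴ T.
Between parallel currents the two contributions point in opposite directions, so they subtract. B = |B₁ − B₂| = |1.97×10⁻⁵ − 3.63×10⁻⁴| = 3.43×10⁻⁴ T.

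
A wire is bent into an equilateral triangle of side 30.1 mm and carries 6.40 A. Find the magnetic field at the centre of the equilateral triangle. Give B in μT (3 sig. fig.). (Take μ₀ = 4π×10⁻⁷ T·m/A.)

Each side is a finite straight segment at perpendicular distance d = a/(2 tan(π/3)) = 0.008689 m from the centre, with end-angles ±π/3.
One side contributes B₁ = (μ₀I/4πd)·2 sin(π/3) = 1.28×10⁻⁴ T.
All 3 sides add in the same direction: B = 3 × 1.28×10⁻⁴ = 3.83×10⁻⁴ T.

B ≈ 383 μT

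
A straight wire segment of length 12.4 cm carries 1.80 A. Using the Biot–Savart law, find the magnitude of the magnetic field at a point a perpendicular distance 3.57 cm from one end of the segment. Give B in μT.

B ≈ 4.85 μT

For a finite straight segment, B = (μ₀I/4πd)(sinθ₁ + sinθ₂), where θ₁, θ₂ are the angles from the perpendicular to each end.
The perpendicular foot is at one end, so the two end-offsets along the wire are 0 and L = 0.124 m.
sinθ₁ = 0/√(0²+0.0357²) = 0.0000; sinθ₂ = 0.124/√(0.124²+0.0357²) = 0.9610.
B = (4π×10⁻⁷ × 1.80) / (4π × 0.0357) × (0.0000 + 0.9610) = 4.85×10⁻⁶ T.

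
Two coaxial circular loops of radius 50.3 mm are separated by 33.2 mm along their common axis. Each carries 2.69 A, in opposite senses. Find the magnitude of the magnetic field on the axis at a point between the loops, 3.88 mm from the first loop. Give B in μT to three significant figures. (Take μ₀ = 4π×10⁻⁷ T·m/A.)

B ≈ 11.6 μT

Each loop contributes B = μ₀IR²/[2(R²+z²)^(3/2)] on the axis, with z measured from that loop.
Loop 1 (z = 0.00388 m): B₁ = 3.33×10⁻⁵ T. Loop 2 (z = 0.02932 m): B₂ = 2.17×10⁻⁵ T.
The fields oppose: B = |B₁ − B₂| = 1.16×10⁻⁵ T.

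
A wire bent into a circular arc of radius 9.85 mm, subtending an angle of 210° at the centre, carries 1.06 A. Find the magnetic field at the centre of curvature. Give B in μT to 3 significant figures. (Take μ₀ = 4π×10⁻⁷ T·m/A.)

B ≈ 39.4 μT

The Biot–Savart field of a circular arc at its centre is B = μ₀Iφ/(4πR), with φ = 3.665 rad.
B = (4π×10⁻⁷ × 1.06 × 3.665) / (4π × 0.00985) = 3.94×10⁻⁵ T.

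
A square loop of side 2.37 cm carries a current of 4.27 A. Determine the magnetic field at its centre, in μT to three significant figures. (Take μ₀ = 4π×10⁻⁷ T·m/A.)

B ≈ 204 μT

Each side is a finite straight segment at perpendicular distance d = a/(2 tan(π/4)) = 0.01185 m from the centre, with end-angles ±π/4.
One side contributes B₁ = (μ₀I/4πd)·2 sin(π/4) = 5.10×10⁻⁵ T.
All 4 sides add in the same direction: B = 4 × 5.10×10⁻⁵ = 2.04×10⁻⁴ T.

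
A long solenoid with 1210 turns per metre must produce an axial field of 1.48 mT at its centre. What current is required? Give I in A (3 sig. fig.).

Inside a long solenoid B = μ₀nI with n = 1210 m⁻¹, so I = B/(μ₀n).
I = 1.48×10⁻³ / (4π×10⁻⁷ × 1210) = 0.973 A.

I ≈ 0.973 A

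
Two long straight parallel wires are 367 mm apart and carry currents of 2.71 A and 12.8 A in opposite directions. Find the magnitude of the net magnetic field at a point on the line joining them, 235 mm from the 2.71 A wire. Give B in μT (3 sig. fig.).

B ≈ 21.7 μT

Each long wire gives B = μ₀I/(2πd). Distances are d₁ = 0.235 m and d₂ = 0.132 m.
B₁ = 2.31×10⁻⁶ T, B₂ = 1.94×10⁻⁵ T.
Between antiparallel currents both contributions point the same way, so they add. B = B₁ + B₂ = 2.31×10⁻⁶ + 1.94×10⁻⁵ = 2.17×10⁻⁵ T.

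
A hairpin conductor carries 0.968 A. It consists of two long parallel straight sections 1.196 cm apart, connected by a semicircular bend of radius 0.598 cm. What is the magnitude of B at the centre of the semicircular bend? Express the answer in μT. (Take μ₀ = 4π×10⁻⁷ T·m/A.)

The semicircular arc contributes B_arc = μ₀I·π/(4πR) = μ₀I/(4R) = 5.09×10⁻⁵ T.
Each semi-infinite lead is at perpendicular distance R = 0.00598 m from the centre, with the perpendicular foot at its near end, so it contributes μ₀I/(4πR); both point the same way, together 3.24×10⁻⁵ T.
Arc and leads all point the same direction: B = 5.09×10⁻⁵ + 3.24×10⁻⁵ = 8.32×10⁻⁵ T.

B ≈ 83.2 μT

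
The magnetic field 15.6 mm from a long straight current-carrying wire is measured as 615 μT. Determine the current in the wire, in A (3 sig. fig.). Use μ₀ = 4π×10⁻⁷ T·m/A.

For a long straight wire B = μ₀I/(2πd), so I = 2πdB/μ₀.
I = 2π × 0.0156 × 6.15×10⁻⁴ / (4π×10⁻⁷) = 48.0 A.

I ≈ 48.0 A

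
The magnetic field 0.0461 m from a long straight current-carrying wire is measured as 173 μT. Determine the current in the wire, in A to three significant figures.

For a long straight wire B = μ₀I/(2πd), so I = 2πdB/μ₀.
I = 2π × 0.0461 × 1.73×10⁻⁴ / (4π×10⁻⁷) = 39.9 A.

I ≈ 39.9 A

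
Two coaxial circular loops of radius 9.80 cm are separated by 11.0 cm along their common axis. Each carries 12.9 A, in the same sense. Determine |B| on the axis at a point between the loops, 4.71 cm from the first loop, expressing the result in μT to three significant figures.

Each loop contributes B = μ₀IR²/[2(R²+z²)^(3/2)] on the axis, with z measured from that loop.
Loop 1 (z = 0.0471 m): B₁ = 6.06×10⁻⁵ T. Loop 2 (z = 0.0629 m): B₂ = 4.93×10⁻⁵ T.
The fields add: B = B₁ + B₂ = 1.10×10⁻⁴ T.

B ≈ 110 μT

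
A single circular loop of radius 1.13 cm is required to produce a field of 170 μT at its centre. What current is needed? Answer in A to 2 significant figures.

I ≈ 3.1 A

At the centre of a circular loop B = μ₀I/(2R), so I = 2RB/μ₀.
With R = 0.0113 m, I = 2 × 0.0113 × 1.70×10⁻⁴ / (4π×10⁻⁷) = 3.06 A.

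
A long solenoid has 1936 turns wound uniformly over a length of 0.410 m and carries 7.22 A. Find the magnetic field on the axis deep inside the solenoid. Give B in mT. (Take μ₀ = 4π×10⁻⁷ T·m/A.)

Inside a long solenoid, B = μ₀nI with n = 4722 turns/m.
B = 4π×10⁻⁷ × 4722 × 7.22 = 4.28×10⁻² T.

B ≈ 42.8 mT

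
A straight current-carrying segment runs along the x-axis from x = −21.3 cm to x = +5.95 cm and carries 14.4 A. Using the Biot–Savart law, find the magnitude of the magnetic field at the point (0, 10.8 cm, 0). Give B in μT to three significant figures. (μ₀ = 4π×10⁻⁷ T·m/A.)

B ≈ 18.3 μT

For a finite straight segment, B = (μ₀I/4πd)(sinθ₁ + sinθ₂), where θ₁, θ₂ are the angles from the perpendicular to each end.
The perpendicular distance is d = 0.108 m; the end-offsets along the wire are a = 0.213 m and b = 0.0595 m.
sinθ₁ = 0.213/√(0.213²+0.108²) = 0.8919; sinθ₂ = 0.0595/√(0.0595²+0.108²) = 0.4825.
B = (4π×10⁻⁷ × 14.4) / (4π × 0.108) × (0.8919 + 0.4825) = 1.83×10⁻⁵ T.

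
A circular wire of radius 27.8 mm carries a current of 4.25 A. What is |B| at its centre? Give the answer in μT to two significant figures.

At the centre of a circular loop the Biot–Savart law gives B = μ₀I/(2R).
B = (4π×10⁻⁷ × 4.25) / (2 × 0.0278) = 9.61×10⁻⁵ T.

B ≈ 96 μT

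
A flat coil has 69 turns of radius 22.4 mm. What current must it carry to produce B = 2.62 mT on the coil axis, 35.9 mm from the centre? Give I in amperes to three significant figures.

For an N-turn coil, B = Nμ₀IR²/[2(R²+z²)^(3/2)] with R = 0.0224 m, z = 0.0359 m, so I = 2B(R²+z²)^(3/2)/(Nμ₀R²) = 2 × 2.62×10⁻³ × 7.58×10⁻⁵ / (69 × 4π×10⁻⁷ × 0.0005018) = 9.13 A.

I ≈ 9.13 A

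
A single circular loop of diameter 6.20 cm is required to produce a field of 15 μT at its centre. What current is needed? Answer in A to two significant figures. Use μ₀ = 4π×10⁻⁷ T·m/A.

I ≈ 0.74 A

At the centre of a circular loop B = μ₀I/(2R), so I = 2RB/μ₀.
With R = 0.031 m, I = 2 × 0.031 × 1.50×10⁻⁵ / (4π×10⁻⁷) = 0.740 A.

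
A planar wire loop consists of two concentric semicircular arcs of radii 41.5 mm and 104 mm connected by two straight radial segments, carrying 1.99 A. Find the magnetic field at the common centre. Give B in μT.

The radial connectors point toward the centre, so dl × r̂ = 0 and they contribute nothing.
Each semicircle gives μ₀I/(4R): inner arc 1.51×10⁻⁵ T, outer arc 6.01×10⁻⁶ T.
The two arcs carry current in opposite angular senses, so their fields oppose: B = |1.51×10⁻⁵ − 6.01×10⁻⁶| = 9.05×10⁻⁶ T.

B ≈ 9.05 μT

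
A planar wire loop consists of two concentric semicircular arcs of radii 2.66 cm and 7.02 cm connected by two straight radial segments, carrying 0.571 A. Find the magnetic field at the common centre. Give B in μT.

The radial connectors point toward the centre, so dl × r̂ = 0 and they contribute nothing.
Each semicircle gives μ₀I/(4R): inner arc 6.74×10⁻⁶ T, outer arc 2.56×10⁻⁶ T.
The two arcs carry current in opposite angular senses, so their fields oppose: B = |6.74×10⁻⁶ − 2.56×10⁻⁶| = 4.19×10⁻⁶ T.

B ≈ 4.19 μT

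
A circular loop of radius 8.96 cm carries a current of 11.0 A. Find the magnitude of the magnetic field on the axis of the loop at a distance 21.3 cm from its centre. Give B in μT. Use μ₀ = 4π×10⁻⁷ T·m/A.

On the axis of a circular loop, B = μ₀IR² / [2(R²+z²)^(3/2)].
R² + z² = (0.0896)² + (0.213)² = 0.0534 m², and (R²+z²)^(3/2) = 1.23×10⁻² m³.
B = (4π×10⁻⁷ × 11.0 × 0.008028) / (2 × 1.23×10⁻²) = 4.50×10⁻⁶ T.

B ≈ 4.50 μT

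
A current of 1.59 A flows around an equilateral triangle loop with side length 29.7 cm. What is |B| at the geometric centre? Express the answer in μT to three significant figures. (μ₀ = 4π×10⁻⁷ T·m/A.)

B ≈ 9.64 μT

Each side is a finite straight segment at perpendicular distance d = a/(2 tan(π/3)) = 0.08574 m from the centre, with end-angles ±π/3.
One side contributes B₁ = (μ₀I/4πd)·2 sin(π/3) = 3.21×10⁻⁶ T.
All 3 sides add in the same direction: B = 3 × 3.21×10⁻⁶ = 9.64×10⁻⁶ T.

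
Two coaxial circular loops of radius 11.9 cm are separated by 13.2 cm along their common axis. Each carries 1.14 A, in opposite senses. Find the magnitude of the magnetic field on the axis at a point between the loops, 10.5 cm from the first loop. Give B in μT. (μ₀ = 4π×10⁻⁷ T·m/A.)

B ≈ 3.04 μT

Each loop contributes B = μ₀IR²/[2(R²+z²)^(3/2)] on the axis, with z measured from that loop.
Loop 1 (z = 0.105 m): B₁ = 2.54×10⁻⁶ T. Loop 2 (z = 0.027 m): B₂ = 5.58×10⁻⁶ T.
The fields oppose: B = |B₁ − B₂| = 3.04×10⁻⁶ T.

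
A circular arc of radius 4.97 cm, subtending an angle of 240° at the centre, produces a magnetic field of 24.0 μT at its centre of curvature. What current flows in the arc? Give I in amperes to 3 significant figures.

I ≈ 2.85 A

For a circular arc, B = μ₀Iφ/(4πR) with φ in radians; here φ = 4.189 rad.
So I = 4πRB/(μ₀φ) = 4π × 0.0497 × 2.40×10⁻⁵ / (4π×10⁻⁷ × 4.189) = 2.85 A.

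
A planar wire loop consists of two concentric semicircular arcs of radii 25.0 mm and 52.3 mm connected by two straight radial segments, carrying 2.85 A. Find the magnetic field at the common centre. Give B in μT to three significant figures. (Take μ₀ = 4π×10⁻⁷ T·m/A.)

B ≈ 18.7 μT

The radial connectors point toward the centre, so dl × r̂ = 0 and they contribute nothing.
Each semicircle gives μ₀I/(4R): inner arc 3.58×10⁻⁵ T, outer arc 1.71×10⁻⁵ T.
The two arcs carry current in opposite angular senses, so their fields oppose: B = |3.58×10⁻⁵ − 1.71×10⁻⁵| = 1.87×10⁻⁵ T.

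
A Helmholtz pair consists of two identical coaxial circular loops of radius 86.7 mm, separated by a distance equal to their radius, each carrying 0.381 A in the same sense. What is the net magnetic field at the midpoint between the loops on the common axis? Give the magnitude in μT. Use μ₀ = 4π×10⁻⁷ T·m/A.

Each loop contributes B = μ₀IR²/[2(R²+z²)^(3/2)] on the axis, with z measured from that loop.
Loop 1 (z = 0.04335 m): B₁ = 1.98×10⁻⁶ T. Loop 2 (z = 0.04335 m): B₂ = 1.98×10⁻⁶ T.
The fields add: B = B₁ + B₂ = 3.95×10⁻⁶ T.

B ≈ 3.95 μT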